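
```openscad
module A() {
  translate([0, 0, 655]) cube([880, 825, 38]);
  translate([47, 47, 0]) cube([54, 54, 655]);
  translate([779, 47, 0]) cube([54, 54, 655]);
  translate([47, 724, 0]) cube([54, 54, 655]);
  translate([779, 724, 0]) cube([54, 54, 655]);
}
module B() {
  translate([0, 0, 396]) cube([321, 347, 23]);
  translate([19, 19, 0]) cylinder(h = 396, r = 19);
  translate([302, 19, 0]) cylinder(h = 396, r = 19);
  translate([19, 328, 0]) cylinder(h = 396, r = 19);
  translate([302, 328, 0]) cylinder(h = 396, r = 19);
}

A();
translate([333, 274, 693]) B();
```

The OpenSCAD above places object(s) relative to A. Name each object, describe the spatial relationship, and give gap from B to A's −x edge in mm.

The stool's min-x is at 333; the table's min-x is 0; gap = 333 mm.

A is a table. B is a stool. The stool is on top of the table. The gap from the stool to the table's −x edge is 333 mm.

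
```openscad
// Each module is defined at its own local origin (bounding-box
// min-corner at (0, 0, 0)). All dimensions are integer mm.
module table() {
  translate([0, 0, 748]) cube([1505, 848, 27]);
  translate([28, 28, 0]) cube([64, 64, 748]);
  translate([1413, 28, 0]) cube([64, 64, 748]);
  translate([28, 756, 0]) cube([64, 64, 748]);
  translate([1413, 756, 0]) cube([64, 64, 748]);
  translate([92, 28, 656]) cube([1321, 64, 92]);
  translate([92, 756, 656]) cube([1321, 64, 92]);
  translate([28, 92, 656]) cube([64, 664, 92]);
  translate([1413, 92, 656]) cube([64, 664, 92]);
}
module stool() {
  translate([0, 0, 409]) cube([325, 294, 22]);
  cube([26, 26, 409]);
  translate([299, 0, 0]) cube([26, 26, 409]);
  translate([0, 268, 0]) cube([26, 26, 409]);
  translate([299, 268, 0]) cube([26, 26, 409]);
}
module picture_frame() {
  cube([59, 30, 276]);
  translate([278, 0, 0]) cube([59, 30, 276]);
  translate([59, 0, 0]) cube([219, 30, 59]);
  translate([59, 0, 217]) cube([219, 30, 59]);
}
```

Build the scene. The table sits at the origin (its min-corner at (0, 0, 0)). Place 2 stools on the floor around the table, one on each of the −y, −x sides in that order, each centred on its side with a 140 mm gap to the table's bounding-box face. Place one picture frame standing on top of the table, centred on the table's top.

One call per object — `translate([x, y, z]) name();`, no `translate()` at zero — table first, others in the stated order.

table();
translate([590, -434, 0]) stool();
translate([-465, 277, 0]) stool();
translate([584, 409, 775]) picture_frame();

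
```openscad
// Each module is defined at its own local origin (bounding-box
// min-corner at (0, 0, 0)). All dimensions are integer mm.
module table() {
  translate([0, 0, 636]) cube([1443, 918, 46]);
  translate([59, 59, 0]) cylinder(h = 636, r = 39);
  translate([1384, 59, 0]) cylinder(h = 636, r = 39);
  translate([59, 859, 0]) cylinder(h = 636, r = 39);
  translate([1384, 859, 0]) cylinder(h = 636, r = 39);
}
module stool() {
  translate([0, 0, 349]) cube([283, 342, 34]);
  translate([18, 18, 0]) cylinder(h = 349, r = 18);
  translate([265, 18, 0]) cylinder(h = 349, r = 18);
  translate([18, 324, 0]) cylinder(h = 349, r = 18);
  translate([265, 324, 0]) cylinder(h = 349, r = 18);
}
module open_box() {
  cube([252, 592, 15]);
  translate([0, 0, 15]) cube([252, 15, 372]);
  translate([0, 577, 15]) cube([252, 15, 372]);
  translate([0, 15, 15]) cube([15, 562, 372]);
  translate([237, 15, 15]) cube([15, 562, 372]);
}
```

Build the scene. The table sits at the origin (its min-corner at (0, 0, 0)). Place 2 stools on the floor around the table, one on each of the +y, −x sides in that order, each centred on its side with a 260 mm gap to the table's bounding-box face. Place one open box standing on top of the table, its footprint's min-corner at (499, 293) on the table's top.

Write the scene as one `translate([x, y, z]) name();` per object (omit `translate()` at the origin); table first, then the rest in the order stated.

table();
translate([580, 1178, 0]) stool();
translate([-543, 288, 0]) stool();
translate([499, 293, 682]) open_box();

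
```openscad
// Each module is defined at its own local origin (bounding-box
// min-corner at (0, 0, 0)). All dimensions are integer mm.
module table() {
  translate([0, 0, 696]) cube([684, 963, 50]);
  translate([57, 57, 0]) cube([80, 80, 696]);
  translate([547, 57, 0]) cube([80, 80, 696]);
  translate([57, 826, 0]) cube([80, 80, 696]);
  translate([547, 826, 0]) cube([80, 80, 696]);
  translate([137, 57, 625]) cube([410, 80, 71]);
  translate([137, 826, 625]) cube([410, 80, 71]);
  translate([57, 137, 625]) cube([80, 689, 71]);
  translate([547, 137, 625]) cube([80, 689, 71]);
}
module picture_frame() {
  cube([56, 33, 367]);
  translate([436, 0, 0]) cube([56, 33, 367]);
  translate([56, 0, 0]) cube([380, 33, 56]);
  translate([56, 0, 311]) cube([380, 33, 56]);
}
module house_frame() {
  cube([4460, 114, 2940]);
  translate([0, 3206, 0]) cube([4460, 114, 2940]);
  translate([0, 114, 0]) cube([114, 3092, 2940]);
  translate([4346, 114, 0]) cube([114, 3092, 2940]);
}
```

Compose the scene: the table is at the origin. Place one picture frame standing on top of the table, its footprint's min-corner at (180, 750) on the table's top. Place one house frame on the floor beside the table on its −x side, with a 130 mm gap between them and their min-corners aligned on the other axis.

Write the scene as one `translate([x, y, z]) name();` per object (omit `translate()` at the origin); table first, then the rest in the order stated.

table();
translate([180, 750, 746]) picture_frame();
translate([-4590, 0, 0]) house_frame();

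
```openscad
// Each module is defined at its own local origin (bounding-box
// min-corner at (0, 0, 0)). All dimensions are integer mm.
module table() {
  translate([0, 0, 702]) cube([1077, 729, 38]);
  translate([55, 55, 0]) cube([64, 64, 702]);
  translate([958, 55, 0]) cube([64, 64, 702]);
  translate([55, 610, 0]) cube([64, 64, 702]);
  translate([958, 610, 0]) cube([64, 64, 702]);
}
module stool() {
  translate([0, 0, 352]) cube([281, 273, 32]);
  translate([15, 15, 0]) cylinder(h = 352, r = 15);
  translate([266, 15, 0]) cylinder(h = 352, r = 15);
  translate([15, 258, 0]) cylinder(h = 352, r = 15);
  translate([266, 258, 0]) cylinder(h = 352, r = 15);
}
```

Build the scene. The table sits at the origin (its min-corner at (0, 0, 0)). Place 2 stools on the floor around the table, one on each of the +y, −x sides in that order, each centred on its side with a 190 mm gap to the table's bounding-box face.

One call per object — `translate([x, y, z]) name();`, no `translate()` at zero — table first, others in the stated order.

table();
translate([398, 919, 0]) stool();
translate([-471, 228, 0]) stool();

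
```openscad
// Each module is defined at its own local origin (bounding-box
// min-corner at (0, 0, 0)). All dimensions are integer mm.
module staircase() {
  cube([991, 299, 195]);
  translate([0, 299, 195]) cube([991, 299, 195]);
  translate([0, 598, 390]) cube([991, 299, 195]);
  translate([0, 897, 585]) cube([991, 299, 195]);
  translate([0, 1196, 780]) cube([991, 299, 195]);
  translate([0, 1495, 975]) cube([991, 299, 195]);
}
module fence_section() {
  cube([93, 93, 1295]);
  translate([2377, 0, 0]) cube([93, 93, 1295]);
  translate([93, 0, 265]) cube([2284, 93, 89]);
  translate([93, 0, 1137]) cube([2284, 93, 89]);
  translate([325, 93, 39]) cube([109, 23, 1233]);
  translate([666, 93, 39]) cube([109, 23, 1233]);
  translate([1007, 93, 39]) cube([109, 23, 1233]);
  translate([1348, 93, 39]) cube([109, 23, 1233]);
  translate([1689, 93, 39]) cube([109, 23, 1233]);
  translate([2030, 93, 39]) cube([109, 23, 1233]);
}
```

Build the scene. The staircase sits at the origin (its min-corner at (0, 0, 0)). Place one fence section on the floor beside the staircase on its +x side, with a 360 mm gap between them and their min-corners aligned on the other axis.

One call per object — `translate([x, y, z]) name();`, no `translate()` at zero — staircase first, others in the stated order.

staircase();
translate([1351, 0, 0]) fence_section();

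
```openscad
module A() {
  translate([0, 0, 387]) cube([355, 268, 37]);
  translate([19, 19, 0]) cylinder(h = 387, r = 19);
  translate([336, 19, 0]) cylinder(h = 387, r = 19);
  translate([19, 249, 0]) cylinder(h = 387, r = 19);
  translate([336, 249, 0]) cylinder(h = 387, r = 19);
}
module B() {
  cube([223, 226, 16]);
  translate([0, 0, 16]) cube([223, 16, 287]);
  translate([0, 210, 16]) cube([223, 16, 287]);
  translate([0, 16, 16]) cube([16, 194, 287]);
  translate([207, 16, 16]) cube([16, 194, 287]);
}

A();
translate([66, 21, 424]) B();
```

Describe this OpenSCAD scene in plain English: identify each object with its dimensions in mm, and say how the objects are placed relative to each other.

A is a four-legged stool. The seat is 355×268 mm, 37 mm thick, top at z = 424 mm. It stands on four round legs, each 38 mm in diameter, from z = 0 to the seat underside, each leg's axis is inset half a diameter from the nearest pair of seat edges (so the leg's bounding box is flush with the corner).

B is an open-topped rectangular box: outside dimensions 223×226×303 mm, with a uniform wall and base thickness of 16 mm. The base is a full 223×226 slab on the floor; four walls sit on top of the base. The front and back walls (the −y and +y sides) span the full width; the two side walls fit between them.

The open box is on top of the stool, centred.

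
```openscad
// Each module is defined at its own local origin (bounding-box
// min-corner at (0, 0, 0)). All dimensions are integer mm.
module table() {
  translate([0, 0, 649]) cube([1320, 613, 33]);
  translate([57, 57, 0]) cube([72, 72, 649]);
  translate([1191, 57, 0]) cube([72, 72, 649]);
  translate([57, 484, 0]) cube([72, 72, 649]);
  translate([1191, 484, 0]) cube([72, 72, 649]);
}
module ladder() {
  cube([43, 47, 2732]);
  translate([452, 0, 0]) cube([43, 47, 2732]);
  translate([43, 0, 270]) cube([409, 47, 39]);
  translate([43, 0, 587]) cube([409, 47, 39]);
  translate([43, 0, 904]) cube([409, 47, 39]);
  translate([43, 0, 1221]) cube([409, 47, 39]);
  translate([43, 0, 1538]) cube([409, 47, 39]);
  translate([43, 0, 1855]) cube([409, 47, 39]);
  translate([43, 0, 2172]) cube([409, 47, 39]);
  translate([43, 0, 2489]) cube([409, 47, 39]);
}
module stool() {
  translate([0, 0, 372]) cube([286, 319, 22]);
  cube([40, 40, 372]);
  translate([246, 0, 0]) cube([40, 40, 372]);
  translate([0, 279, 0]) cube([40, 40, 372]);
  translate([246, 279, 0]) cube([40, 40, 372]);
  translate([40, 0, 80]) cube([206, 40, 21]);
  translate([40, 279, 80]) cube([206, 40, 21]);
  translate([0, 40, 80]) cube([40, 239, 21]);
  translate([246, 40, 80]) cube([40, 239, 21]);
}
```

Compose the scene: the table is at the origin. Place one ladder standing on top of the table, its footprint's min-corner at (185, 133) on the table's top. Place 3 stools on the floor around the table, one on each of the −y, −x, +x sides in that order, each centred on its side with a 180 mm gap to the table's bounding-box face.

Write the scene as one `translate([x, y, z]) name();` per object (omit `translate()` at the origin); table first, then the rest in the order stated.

table();
translate([185, 133, 682]) ladder();
translate([517, -499, 0]) stool();
translate([-466, 147, 0]) stool();
translate([1500, 147, 0]) stool();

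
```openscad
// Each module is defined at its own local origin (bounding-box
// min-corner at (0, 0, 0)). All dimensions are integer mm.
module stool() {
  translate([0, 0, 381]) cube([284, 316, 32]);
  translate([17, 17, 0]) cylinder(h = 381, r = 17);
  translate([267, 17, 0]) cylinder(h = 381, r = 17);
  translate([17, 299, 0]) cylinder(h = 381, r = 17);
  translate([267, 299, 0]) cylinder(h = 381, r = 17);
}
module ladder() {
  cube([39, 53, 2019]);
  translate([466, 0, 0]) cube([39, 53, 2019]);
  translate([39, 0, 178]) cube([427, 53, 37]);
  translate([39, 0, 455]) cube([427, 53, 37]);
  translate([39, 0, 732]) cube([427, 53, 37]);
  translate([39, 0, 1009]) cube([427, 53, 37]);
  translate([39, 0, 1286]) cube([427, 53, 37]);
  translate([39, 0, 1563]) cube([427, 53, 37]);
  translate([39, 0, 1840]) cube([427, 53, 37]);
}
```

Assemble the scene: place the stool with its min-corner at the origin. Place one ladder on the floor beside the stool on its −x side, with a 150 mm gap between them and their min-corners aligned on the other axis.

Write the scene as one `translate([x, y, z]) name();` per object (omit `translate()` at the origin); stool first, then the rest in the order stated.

stool();
translate([-655, 0, 0]) ladder();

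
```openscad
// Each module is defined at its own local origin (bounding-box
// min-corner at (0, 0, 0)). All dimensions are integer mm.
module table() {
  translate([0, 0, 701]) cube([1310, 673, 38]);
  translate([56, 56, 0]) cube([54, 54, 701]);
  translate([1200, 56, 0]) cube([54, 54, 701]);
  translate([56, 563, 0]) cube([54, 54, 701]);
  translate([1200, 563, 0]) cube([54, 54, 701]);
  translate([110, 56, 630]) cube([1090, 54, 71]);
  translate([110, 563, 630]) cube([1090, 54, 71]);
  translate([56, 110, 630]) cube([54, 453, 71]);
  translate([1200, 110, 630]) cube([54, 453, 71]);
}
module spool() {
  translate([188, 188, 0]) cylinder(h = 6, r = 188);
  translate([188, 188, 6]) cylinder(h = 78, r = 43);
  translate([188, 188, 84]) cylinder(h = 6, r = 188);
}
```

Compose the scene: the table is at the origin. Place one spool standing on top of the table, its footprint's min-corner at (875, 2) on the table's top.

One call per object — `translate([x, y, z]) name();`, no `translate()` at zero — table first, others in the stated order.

table();
translate([875, 2, 739]) spool();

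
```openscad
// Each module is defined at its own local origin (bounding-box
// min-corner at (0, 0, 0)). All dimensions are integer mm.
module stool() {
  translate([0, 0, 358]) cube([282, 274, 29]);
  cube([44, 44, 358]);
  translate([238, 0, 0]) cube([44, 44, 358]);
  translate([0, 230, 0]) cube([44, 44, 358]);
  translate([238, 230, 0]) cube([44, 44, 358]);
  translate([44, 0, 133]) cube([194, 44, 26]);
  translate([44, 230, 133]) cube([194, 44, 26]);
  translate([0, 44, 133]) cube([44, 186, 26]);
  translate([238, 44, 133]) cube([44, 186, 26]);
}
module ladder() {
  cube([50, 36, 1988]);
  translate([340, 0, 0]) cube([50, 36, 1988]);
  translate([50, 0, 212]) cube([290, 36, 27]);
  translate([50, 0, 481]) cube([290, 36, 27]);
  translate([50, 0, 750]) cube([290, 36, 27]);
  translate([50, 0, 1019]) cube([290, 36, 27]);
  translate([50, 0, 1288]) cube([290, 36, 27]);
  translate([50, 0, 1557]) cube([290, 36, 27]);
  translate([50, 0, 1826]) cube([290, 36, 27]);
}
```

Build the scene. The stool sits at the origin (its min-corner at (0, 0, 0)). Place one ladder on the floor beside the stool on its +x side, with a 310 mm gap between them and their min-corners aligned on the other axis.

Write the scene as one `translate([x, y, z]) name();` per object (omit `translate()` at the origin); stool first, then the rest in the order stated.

stool();
translate([592, 0, 0]) ladder();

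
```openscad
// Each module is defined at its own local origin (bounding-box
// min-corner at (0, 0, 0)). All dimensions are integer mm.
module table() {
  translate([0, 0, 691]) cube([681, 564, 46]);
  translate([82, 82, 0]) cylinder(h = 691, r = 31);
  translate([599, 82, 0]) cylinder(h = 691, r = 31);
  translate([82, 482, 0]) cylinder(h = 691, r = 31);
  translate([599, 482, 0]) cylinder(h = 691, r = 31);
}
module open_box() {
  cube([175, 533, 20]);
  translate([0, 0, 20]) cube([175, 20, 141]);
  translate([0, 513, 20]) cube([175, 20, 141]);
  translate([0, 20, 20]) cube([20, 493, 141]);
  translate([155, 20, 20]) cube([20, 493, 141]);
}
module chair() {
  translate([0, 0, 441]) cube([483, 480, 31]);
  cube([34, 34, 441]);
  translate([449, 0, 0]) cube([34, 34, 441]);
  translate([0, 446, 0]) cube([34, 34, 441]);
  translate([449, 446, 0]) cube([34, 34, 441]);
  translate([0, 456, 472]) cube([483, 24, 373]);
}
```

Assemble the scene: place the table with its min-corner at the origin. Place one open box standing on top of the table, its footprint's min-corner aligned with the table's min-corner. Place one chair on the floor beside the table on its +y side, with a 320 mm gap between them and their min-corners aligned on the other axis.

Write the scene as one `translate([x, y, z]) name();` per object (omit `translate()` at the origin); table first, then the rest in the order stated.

table();
translate([0, 0, 737]) open_box();
translate([0, 884, 0]) chair();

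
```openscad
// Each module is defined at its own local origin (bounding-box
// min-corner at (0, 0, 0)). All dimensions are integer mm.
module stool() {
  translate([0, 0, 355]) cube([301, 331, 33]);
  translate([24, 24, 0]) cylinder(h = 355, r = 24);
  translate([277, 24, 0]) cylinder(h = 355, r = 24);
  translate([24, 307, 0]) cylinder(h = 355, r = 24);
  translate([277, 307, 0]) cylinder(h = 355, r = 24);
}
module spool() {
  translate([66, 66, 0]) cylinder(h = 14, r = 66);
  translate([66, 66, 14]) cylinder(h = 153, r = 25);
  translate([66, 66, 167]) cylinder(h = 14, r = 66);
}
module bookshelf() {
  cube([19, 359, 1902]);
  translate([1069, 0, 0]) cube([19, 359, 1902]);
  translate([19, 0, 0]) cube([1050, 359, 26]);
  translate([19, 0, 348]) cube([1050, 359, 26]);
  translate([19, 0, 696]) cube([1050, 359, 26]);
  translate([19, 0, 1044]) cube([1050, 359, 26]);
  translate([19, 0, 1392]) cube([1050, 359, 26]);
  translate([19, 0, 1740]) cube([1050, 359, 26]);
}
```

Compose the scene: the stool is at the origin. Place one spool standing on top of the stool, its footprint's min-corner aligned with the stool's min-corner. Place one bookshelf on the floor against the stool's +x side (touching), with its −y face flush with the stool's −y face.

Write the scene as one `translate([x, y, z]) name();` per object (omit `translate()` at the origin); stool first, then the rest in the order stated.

stool();
translate([0, 0, 388]) spool();
translate([301, 0, 0]) bookshelf();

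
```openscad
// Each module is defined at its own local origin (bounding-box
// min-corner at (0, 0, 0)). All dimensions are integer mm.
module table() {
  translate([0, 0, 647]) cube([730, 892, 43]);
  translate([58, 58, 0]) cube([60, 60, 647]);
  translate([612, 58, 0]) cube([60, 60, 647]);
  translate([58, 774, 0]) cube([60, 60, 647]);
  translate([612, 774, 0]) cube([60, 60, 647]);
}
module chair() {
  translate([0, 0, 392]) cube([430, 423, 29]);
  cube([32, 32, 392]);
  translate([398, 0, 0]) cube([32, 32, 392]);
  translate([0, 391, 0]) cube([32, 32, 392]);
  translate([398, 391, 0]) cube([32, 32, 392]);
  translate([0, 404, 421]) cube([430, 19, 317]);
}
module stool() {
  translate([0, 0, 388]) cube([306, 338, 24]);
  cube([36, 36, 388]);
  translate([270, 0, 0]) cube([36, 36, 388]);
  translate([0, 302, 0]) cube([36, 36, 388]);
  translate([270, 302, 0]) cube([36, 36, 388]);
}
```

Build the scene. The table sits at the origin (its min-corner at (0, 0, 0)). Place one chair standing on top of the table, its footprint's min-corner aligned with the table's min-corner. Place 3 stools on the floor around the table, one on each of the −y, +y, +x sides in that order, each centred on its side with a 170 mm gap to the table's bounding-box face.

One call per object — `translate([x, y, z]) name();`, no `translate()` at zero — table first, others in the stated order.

table();
translate([0, 0, 690]) chair();
translate([212, -508, 0]) stool();
translate([212, 1062, 0]) stool();
translate([900, 277, 0]) stool();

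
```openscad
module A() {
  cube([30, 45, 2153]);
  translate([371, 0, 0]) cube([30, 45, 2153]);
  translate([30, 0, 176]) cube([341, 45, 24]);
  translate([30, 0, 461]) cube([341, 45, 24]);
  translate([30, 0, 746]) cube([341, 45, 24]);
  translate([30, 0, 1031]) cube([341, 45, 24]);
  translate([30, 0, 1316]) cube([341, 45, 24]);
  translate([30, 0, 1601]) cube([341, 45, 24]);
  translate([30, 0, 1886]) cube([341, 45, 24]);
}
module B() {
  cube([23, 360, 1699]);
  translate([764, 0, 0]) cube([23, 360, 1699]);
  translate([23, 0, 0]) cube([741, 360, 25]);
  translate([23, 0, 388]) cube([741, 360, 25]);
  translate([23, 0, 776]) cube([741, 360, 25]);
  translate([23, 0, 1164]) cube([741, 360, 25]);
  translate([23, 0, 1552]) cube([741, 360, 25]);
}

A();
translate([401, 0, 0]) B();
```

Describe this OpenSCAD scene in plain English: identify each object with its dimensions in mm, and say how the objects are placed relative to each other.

A is a straight ladder. Two 30×45 mm vertical rails, 2153 mm tall, stand 401 mm apart (outside-to-outside) with their front faces coplanar on the −y side. 7 rungs, each 45 mm deep and 24 mm tall, span between the inner faces of the rails, front faces flush with the rails. The lowest rung's underside is at z = 176 mm and rungs are spaced 285 mm apart (underside to underside).

B is a bookshelf 787 mm wide overall, 360 mm deep and 1699 mm tall. The two sides are 23 mm thick vertical panels. 5 horizontal shelves of 25 mm thickness span between the inner faces of the sides; the lowest shelf sits on the floor and shelves are stacked with a clear vertical gap of 363 mm between each pair.

The bookshelf is against the ladder's +x side, with their −y faces flush.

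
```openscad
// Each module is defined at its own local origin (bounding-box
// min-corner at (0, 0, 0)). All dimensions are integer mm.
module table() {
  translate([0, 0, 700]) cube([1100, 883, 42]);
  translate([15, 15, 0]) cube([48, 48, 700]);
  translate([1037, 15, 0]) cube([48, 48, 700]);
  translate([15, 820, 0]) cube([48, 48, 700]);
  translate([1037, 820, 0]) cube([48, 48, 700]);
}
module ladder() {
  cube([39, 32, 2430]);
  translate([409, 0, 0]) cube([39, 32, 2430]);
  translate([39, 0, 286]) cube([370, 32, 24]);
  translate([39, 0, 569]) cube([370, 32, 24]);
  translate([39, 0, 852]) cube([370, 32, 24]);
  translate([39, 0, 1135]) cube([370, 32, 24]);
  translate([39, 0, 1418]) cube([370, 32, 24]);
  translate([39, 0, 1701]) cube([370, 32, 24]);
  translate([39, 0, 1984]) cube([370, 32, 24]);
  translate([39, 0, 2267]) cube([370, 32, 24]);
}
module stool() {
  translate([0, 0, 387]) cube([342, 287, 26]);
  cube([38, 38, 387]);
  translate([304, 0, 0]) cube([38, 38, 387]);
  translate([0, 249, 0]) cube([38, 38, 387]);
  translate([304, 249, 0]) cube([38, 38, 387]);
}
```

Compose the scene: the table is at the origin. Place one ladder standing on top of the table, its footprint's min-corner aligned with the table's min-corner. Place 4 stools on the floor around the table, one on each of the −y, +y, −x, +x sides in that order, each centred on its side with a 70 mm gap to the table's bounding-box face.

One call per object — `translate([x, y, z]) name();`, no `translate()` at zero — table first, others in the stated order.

table();
translate([0, 0, 742]) ladder();
translate([379, -357, 0]) stool();
translate([379, 953, 0]) stool();
translate([-412, 298, 0]) stool();
translate([1170, 298, 0]) stool();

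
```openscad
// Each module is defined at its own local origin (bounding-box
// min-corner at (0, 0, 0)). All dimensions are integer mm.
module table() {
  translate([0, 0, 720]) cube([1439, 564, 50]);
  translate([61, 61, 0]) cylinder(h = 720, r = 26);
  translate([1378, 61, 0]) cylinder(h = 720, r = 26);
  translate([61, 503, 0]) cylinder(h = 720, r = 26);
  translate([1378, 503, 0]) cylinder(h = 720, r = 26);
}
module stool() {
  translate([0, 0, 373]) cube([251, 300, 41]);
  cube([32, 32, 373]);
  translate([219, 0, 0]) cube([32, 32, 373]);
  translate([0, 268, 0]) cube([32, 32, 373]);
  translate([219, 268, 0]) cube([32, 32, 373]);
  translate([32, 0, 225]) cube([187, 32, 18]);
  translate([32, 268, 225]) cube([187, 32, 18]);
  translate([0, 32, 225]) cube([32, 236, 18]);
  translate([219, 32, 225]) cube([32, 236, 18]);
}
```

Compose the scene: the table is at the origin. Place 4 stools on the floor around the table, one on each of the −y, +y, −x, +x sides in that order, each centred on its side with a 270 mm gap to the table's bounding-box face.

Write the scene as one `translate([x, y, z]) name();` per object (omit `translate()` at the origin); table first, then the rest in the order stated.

table();
translate([594, -570, 0]) stool();
translate([594, 834, 0]) stool();
translate([-521, 132, 0]) stool();
translate([1709, 132, 0]) stool();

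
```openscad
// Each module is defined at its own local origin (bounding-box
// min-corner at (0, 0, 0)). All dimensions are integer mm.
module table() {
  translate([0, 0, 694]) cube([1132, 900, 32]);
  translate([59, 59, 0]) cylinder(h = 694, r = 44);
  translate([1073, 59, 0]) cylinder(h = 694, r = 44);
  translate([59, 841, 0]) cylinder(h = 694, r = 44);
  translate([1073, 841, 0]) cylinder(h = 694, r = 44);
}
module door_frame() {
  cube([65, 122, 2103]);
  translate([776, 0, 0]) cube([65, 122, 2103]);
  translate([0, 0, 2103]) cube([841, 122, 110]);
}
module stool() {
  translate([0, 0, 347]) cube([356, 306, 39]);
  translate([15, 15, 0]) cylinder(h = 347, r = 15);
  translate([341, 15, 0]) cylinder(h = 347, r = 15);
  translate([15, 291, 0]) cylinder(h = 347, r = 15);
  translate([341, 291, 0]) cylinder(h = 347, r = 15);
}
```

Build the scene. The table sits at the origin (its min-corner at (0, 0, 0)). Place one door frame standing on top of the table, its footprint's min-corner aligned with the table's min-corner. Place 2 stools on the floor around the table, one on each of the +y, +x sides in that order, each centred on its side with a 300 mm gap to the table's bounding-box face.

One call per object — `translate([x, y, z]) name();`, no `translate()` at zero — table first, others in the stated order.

table();
translate([0, 0, 726]) door_frame();
translate([388, 1200, 0]) stool();
translate([1432, 297, 0]) stool();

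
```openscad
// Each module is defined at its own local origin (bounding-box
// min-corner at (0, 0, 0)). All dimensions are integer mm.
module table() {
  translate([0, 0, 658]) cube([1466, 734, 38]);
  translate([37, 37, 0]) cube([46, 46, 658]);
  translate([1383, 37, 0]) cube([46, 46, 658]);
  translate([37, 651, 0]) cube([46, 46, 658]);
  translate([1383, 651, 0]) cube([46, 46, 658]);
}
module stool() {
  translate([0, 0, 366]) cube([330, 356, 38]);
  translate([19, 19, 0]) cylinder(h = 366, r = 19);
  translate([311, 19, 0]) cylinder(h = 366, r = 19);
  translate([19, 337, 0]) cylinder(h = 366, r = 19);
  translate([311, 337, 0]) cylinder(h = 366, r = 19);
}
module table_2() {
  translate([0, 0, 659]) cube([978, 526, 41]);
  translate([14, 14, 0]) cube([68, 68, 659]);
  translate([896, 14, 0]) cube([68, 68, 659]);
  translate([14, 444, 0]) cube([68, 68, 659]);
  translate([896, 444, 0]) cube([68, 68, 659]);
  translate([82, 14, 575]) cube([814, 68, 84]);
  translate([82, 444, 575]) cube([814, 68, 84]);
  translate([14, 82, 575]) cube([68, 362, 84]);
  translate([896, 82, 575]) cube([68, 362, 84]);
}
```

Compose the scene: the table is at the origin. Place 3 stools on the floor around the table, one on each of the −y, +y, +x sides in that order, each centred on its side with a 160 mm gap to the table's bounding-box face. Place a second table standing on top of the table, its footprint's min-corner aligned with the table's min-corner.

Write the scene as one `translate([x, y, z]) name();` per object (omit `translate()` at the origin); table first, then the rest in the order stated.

table();
translate([568, -516, 0]) stool();
translate([568, 894, 0]) stool();
translate([1626, 189, 0]) stool();
translate([0, 0, 696]) table_2();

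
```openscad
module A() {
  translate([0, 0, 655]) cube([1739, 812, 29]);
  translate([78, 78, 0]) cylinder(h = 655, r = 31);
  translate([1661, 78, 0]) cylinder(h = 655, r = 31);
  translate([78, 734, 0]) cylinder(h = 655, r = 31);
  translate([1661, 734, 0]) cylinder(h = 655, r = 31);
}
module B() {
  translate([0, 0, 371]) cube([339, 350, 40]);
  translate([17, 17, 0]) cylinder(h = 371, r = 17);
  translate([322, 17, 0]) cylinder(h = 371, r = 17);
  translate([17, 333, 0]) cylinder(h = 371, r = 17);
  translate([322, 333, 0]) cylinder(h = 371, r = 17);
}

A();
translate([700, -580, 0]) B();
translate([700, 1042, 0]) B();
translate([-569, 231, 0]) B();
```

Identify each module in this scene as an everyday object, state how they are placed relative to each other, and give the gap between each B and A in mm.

Each stool's nearest face is 230 mm from the table's bounding box.

A is a table. B is a stool. Three stools sit around the table at the −y, +y, −x sides. The gap between each stool and the table is 230 mm.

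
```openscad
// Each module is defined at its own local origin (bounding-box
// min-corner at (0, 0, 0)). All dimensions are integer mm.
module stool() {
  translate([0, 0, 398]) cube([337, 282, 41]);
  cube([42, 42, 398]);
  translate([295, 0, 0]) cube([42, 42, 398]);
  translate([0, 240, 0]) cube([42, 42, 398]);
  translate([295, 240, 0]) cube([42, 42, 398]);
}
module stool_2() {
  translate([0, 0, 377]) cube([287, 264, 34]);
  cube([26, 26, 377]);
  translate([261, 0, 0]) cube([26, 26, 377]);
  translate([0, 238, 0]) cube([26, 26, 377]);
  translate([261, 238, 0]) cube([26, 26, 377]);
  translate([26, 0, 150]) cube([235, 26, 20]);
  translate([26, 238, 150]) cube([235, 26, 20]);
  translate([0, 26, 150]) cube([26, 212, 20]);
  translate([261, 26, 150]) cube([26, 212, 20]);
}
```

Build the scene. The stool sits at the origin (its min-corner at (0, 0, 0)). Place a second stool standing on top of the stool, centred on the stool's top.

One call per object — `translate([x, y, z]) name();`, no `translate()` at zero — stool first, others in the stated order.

stool();
translate([25, 9, 439]) stool_2();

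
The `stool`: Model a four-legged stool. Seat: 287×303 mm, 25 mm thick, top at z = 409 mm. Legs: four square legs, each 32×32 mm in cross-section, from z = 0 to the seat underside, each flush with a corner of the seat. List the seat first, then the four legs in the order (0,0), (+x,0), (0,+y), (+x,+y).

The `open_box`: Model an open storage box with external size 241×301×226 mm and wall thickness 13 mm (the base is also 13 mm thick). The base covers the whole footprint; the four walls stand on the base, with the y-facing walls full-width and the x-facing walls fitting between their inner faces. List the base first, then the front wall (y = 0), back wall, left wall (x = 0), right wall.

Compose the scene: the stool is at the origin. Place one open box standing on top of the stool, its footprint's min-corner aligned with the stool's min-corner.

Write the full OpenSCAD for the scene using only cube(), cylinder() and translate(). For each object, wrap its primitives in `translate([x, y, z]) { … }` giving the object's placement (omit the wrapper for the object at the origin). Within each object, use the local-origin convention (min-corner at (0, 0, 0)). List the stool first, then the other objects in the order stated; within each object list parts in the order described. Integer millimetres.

translate([0, 0, 384]) cube([287, 303, 25]);
cube([32, 32, 384]);
translate([255, 0, 0]) cube([32, 32, 384]);
translate([0, 271, 0]) cube([32, 32, 384]);
translate([255, 271, 0]) cube([32, 32, 384]);
translate([0, 0, 409]) {
  cube([241, 301, 13]);
  translate([0, 0, 13]) cube([241, 13, 213]);
  translate([0, 288, 13]) cube([241, 13, 213]);
  translate([0, 13, 13]) cube([13, 275, 213]);
  translate([228, 13, 13]) cube([13, 275, 213]);
}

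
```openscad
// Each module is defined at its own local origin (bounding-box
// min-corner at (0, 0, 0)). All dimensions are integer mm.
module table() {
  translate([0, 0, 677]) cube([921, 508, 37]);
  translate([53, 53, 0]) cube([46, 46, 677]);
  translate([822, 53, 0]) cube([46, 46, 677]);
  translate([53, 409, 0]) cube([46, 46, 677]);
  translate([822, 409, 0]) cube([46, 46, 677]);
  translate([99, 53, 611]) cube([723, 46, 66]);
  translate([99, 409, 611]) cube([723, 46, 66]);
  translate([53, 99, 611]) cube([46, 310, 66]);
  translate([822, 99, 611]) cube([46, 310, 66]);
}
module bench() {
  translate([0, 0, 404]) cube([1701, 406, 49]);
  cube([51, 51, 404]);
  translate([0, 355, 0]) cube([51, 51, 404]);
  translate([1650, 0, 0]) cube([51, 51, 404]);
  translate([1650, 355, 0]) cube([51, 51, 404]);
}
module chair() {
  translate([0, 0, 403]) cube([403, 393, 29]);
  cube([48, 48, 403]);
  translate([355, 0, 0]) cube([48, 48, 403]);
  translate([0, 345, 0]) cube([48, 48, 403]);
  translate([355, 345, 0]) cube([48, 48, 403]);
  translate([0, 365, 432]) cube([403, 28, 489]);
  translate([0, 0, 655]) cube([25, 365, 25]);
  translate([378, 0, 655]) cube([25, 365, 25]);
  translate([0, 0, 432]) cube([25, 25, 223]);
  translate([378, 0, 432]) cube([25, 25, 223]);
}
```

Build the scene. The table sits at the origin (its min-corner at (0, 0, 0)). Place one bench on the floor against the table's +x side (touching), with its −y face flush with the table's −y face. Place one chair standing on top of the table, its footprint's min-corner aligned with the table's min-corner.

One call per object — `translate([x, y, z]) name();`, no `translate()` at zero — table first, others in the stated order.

table();
translate([921, 0, 0]) bench();
translate([0, 0, 714]) chair();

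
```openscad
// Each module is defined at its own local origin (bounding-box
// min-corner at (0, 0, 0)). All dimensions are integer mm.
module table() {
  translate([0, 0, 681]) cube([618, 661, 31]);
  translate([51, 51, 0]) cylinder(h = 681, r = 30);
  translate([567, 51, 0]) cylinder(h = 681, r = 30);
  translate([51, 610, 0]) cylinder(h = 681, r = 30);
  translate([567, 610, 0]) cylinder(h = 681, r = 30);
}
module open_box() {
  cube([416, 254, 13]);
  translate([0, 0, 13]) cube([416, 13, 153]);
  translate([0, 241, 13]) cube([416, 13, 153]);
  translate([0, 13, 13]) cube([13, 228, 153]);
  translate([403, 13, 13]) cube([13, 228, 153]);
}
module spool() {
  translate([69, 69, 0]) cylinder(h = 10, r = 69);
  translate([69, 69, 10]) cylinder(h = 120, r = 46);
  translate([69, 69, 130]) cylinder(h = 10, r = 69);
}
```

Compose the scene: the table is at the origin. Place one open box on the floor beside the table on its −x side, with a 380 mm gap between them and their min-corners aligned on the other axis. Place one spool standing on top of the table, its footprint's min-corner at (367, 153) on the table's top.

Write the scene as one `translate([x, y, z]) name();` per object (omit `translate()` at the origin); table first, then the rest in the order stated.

table();
translate([-796, 0, 0]) open_box();
translate([367, 153, 712]) spool();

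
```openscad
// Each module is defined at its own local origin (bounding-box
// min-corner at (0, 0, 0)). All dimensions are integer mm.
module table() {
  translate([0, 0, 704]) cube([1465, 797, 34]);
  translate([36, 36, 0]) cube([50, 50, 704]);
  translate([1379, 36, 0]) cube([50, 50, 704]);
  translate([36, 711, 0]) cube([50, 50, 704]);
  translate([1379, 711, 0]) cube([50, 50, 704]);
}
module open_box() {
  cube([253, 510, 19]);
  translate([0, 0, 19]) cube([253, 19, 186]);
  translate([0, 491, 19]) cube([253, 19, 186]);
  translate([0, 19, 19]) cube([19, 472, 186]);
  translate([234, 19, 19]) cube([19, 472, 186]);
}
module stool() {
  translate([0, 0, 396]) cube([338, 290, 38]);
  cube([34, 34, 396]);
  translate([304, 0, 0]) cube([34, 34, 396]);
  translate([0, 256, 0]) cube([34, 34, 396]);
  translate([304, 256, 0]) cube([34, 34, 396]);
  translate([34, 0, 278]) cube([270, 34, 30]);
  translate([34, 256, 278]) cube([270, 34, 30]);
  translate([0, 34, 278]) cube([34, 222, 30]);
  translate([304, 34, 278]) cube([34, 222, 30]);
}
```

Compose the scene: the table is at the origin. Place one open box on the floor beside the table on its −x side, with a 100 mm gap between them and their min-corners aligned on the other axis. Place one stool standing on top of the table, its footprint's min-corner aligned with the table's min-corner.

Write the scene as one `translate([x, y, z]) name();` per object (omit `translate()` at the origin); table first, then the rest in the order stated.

table();
translate([-353, 0, 0]) open_box();
translate([0, 0, 738]) stool();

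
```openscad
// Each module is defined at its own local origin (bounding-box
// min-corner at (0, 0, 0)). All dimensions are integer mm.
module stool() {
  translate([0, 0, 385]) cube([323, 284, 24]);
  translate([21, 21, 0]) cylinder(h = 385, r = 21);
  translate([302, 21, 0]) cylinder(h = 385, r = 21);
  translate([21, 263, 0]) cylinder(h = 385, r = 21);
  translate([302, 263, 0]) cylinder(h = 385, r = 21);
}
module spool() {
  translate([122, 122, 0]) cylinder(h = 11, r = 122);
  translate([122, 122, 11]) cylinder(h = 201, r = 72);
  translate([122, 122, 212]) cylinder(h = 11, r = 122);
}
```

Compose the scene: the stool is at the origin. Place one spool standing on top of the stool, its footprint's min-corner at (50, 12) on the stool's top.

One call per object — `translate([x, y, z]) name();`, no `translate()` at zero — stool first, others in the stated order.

stool();
translate([50, 12, 409]) spool();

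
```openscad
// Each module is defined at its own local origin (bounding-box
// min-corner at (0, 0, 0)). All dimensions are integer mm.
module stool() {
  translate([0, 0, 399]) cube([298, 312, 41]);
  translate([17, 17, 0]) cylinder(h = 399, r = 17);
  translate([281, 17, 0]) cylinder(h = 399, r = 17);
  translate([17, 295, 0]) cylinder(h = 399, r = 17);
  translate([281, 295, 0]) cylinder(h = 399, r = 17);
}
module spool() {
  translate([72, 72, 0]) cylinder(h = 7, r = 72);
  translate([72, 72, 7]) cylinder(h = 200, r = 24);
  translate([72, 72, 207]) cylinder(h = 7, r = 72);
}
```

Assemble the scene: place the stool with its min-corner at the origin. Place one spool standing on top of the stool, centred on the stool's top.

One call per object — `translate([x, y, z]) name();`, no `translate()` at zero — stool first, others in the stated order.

stool();
translate([77, 84, 440]) spool();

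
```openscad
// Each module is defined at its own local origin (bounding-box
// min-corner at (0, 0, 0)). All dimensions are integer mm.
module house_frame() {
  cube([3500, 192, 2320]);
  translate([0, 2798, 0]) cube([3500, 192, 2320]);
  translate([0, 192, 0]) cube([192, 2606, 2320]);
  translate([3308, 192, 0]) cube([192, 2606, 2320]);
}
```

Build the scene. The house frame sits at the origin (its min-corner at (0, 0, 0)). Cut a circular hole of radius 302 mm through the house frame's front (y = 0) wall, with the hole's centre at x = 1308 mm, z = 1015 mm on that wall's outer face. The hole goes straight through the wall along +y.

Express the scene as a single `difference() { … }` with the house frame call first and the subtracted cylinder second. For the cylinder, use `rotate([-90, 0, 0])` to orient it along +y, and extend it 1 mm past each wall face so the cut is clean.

difference() {
  house_frame();
  translate([1308, -1, 1015]) rotate([-90, 0, 0]) cylinder(h = 194, r = 302);
}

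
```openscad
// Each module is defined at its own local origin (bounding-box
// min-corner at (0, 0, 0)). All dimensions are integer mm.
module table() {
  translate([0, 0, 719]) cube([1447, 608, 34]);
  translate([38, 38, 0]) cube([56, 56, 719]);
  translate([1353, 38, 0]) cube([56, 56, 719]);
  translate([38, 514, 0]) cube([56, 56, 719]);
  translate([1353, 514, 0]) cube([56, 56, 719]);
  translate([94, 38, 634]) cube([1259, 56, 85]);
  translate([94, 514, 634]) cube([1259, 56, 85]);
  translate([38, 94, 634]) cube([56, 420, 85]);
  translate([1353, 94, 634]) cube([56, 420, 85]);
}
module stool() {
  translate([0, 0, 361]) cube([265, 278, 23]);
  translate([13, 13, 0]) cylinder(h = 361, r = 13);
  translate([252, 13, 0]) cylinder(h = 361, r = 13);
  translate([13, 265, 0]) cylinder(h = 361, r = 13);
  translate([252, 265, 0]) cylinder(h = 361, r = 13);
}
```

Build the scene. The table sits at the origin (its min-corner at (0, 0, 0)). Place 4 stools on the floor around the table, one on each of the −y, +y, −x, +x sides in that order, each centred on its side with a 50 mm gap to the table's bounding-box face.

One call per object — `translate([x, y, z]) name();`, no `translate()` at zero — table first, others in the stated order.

table();
translate([591, -328, 0]) stool();
translate([591, 658, 0]) stool();
translate([-315, 165, 0]) stool();
translate([1497, 165, 0]) stool();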